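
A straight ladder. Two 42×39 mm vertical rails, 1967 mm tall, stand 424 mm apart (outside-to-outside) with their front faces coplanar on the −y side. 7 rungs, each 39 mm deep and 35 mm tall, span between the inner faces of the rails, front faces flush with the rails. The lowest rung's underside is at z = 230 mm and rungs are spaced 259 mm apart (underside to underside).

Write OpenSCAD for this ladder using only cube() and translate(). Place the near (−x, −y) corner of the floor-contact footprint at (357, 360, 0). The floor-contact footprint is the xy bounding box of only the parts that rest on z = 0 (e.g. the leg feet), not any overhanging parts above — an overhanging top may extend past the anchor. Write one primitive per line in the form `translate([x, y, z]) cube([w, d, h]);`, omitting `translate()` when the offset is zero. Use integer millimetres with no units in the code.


translate([357, 360, 0]) cube([42, 39, 1967]);
translate([739, 360, 0]) cube([42, 39, 1967]);
translate([399, 360, 230]) cube([340, 39, 35]);
translate([399, 360, 489]) cube([340, 39, 35]);
translate([399, 360, 748]) cube([340, 39, 35]);
translate([399, 360, 1007]) cube([340, 39, 35]);
translate([399, 360, 1266]) cube([340, 39, 35]);
translate([399, 360, 1525]) cube([340, 39, 35]);
translate([399, 360, 1784]) cube([340, 39, 35]);


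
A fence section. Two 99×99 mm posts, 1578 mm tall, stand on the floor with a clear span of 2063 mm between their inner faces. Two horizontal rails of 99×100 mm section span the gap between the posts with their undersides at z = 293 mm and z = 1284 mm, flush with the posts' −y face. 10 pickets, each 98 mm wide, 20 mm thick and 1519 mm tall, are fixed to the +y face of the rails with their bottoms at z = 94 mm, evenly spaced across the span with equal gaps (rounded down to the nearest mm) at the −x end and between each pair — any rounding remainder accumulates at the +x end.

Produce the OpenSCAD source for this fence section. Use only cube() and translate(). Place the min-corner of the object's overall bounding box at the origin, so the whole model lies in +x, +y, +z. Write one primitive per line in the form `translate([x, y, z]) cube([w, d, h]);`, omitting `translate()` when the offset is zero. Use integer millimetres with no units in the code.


cube([99, 99, 1578]);
translate([2162, 0, 0]) cube([99, 99, 1578]);
translate([99, 0, 293]) cube([2063, 99, 100]);
translate([99, 0, 1284]) cube([2063, 99, 100]);
translate([197, 99, 94]) cube([98, 20, 1519]);
translate([393, 99, 94]) cube([98, 20, 1519]);
translate([589, 99, 94]) cube([98, 20, 1519]);
translate([785, 99, 94]) cube([98, 20, 1519]);
translate([981, 99, 94]) cube([98, 20, 1519]);
translate([1177, 99, 94]) cube([98, 20, 1519]);
translate([1373, 99, 94]) cube([98, 20, 1519]);
translate([1569, 99, 94]) cube([98, 20, 1519]);
translate([1765, 99, 94]) cube([98, 20, 1519]);
translate([1961, 99, 94]) cube([98, 20, 1519]);


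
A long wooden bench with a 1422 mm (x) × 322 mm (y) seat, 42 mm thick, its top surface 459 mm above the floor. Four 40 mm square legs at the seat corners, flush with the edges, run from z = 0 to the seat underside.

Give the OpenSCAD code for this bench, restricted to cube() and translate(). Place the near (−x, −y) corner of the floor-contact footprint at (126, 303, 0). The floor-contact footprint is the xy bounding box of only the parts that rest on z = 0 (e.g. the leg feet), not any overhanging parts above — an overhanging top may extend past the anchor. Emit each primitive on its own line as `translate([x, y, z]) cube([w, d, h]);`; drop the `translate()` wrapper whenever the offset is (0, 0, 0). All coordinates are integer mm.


translate([126, 303, 417]) cube([1422, 322, 42]);
translate([126, 303, 0]) cube([40, 40, 417]);
translate([126, 585, 0]) cube([40, 40, 417]);
translate([1508, 303, 0]) cube([40, 40, 417]);
translate([1508, 585, 0]) cube([40, 40, 417]);


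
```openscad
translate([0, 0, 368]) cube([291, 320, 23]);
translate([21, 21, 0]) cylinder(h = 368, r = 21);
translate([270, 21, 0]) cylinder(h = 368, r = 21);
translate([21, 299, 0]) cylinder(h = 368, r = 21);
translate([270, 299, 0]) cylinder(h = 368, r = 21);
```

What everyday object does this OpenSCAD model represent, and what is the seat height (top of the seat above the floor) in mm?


A stool. The seat height is 391 mm.

A 291×320×23 slab at z = 368 on four corner cylinders — a stool. The seat top is 368 + 23 = 391 mm.


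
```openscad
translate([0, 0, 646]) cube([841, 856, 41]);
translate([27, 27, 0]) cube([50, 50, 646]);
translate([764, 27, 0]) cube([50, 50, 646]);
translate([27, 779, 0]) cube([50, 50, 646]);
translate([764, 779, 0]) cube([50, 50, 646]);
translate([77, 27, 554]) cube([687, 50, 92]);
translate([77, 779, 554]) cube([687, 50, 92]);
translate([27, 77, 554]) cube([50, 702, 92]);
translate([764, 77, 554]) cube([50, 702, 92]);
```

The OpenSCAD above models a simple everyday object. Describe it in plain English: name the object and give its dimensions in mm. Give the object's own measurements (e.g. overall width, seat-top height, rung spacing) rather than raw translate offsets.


A rectangular dining table. The top is 841×856×41 mm with its upper surface at z = 687 mm. It stands on four 50×50 mm square legs, each inset 27 mm from the nearest pair of top edges, running from the floor to the underside of the top. Four apron rails, 50 mm thick and 92 mm tall, run between adjacent legs with their top edges flush with the underside of the top and their outer faces flush with the legs' outer faces.


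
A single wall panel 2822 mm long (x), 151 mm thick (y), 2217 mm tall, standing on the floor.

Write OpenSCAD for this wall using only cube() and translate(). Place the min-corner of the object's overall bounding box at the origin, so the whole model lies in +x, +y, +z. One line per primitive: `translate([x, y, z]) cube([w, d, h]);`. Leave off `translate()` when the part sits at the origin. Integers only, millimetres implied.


cube([2822, 151, 2217]);


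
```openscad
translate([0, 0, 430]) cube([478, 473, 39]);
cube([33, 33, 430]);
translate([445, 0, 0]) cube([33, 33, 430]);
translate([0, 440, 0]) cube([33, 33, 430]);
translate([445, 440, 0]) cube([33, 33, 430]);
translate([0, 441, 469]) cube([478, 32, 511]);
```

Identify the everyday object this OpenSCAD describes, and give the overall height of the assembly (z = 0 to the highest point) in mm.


A chair. The overall height is 980 mm.

A slab on four corner posts with a tall panel at the back — a chair. The seat slab sits at z = 430 with thickness 39, and the 511 mm backrest starts at the seat top, so the overall height is 430 + 39 + 511 = 980 mm.


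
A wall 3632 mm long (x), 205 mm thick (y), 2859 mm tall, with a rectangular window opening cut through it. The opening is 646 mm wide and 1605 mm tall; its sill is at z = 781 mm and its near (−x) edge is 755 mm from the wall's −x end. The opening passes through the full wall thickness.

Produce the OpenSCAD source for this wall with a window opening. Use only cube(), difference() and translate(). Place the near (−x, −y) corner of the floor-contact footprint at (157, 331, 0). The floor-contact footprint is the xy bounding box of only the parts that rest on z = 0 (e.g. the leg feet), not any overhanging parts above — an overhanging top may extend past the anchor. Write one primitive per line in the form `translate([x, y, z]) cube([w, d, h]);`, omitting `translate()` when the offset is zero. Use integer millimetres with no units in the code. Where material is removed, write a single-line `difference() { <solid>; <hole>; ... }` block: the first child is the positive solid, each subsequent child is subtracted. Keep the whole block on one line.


difference() { translate([157, 331, 0]) cube([3632, 205, 2859]); translate([912, 331, 781]) cube([646, 205, 1605]); }


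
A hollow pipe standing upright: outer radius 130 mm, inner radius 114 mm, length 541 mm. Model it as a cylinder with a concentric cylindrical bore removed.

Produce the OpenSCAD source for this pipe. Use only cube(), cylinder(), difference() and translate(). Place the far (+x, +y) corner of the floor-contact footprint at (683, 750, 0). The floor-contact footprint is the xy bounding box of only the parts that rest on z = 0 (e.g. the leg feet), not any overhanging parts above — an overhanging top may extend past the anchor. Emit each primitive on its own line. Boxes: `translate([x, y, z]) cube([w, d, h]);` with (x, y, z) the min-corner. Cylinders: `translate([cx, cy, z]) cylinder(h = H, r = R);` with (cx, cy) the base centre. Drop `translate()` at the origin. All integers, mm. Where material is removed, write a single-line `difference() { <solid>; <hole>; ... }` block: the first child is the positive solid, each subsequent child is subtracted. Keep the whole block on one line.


difference() { translate([553, 620, 0]) cylinder(h = 541, r = 130); translate([553, 620, 0]) cylinder(h = 541, r = 114); }


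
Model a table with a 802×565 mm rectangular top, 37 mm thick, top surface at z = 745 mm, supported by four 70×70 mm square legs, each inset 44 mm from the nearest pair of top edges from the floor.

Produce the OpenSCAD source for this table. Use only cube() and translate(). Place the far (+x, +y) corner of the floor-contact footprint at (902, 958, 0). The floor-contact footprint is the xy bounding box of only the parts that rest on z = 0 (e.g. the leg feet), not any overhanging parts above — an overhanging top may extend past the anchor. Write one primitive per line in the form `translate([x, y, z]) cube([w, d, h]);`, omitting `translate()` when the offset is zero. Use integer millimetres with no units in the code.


translate([144, 437, 708]) cube([802, 565, 37]);
translate([188, 481, 0]) cube([70, 70, 708]);
translate([832, 481, 0]) cube([70, 70, 708]);
translate([188, 888, 0]) cube([70, 70, 708]);
translate([832, 888, 0]) cube([70, 70, 708]);


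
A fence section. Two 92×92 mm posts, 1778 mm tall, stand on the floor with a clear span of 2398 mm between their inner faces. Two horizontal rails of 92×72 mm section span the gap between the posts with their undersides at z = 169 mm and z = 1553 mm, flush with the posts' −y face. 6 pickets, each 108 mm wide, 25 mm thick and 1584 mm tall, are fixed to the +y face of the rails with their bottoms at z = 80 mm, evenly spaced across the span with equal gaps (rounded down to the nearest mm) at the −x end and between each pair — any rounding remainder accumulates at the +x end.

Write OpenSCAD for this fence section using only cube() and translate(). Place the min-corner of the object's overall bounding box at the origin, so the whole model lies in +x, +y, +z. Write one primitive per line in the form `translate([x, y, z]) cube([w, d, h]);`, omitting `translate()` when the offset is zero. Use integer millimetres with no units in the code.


cube([92, 92, 1778]);
translate([2490, 0, 0]) cube([92, 92, 1778]);
translate([92, 0, 169]) cube([2398, 92, 72]);
translate([92, 0, 1553]) cube([2398, 92, 72]);
translate([342, 92, 80]) cube([108, 25, 1584]);
translate([700, 92, 80]) cube([108, 25, 1584]);
translate([1058, 92, 80]) cube([108, 25, 1584]);
translate([1416, 92, 80]) cube([108, 25, 1584]);
translate([1774, 92, 80]) cube([108, 25, 1584]);
translate([2132, 92, 80]) cube([108, 25, 1584]);


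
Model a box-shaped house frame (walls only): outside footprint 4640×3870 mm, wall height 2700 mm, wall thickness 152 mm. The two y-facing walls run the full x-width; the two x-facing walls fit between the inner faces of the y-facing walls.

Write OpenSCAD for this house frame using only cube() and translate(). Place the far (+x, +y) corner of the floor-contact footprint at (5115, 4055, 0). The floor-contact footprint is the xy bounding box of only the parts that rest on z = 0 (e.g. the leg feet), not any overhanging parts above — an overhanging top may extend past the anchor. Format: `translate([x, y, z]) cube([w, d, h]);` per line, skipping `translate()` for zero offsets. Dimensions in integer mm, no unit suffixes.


translate([475, 185, 0]) cube([4640, 152, 2700]);
translate([475, 3903, 0]) cube([4640, 152, 2700]);
translate([475, 337, 0]) cube([152, 3566, 2700]);
translate([4963, 337, 0]) cube([152, 3566, 2700]);


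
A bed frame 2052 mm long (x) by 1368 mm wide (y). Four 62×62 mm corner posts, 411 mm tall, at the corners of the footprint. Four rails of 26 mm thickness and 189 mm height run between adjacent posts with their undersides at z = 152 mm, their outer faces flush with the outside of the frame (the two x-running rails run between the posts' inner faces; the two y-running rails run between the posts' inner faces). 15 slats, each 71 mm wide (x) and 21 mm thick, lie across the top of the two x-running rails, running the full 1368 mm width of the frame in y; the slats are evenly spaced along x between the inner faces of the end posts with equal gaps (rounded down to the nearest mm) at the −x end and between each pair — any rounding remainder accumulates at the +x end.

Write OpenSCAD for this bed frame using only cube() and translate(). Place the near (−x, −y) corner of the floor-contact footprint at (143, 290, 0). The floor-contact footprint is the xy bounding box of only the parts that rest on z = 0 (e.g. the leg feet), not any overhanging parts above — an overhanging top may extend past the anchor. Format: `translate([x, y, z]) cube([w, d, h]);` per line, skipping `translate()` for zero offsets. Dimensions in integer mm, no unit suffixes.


translate([143, 290, 0]) cube([62, 62, 411]);
translate([143, 1596, 0]) cube([62, 62, 411]);
translate([2133, 290, 0]) cube([62, 62, 411]);
translate([2133, 1596, 0]) cube([62, 62, 411]);
translate([205, 290, 152]) cube([1928, 26, 189]);
translate([205, 1632, 152]) cube([1928, 26, 189]);
translate([143, 352, 152]) cube([26, 1244, 189]);
translate([2169, 352, 152]) cube([26, 1244, 189]);
translate([258, 290, 341]) cube([71, 1368, 21]);
translate([382, 290, 341]) cube([71, 1368, 21]);
translate([506, 290, 341]) cube([71, 1368, 21]);
translate([630, 290, 341]) cube([71, 1368, 21]);
translate([754, 290, 341]) cube([71, 1368, 21]);
translate([878, 290, 341]) cube([71, 1368, 21]);
translate([1002, 290, 341]) cube([71, 1368, 21]);
translate([1126, 290, 341]) cube([71, 1368, 21]);
translate([1250, 290, 341]) cube([71, 1368, 21]);
translate([1374, 290, 341]) cube([71, 1368, 21]);
translate([1498, 290, 341]) cube([71, 1368, 21]);
translate([1622, 290, 341]) cube([71, 1368, 21]);
translate([1746, 290, 341]) cube([71, 1368, 21]);
translate([1870, 290, 341]) cube([71, 1368, 21]);
translate([1994, 290, 341]) cube([71, 1368, 21]);


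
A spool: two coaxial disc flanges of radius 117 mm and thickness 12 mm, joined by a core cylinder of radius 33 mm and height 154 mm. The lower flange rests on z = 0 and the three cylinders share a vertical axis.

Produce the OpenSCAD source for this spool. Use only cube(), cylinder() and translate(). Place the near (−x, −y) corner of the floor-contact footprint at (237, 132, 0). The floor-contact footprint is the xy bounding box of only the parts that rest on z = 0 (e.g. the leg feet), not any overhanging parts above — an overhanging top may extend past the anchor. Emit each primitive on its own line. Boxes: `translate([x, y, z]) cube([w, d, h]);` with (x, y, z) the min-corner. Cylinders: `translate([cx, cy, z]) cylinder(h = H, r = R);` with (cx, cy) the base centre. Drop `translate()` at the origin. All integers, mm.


translate([354, 249, 0]) cylinder(h = 12, r = 117);
translate([354, 249, 12]) cylinder(h = 154, r = 33);
translate([354, 249, 166]) cylinder(h = 12, r = 117);


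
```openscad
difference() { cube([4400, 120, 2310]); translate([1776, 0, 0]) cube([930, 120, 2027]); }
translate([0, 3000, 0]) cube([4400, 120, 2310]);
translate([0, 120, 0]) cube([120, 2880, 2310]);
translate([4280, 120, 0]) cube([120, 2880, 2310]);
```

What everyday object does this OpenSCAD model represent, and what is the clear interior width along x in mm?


A single room. The interior width is 4160 mm.

Four walls enclosing a rectangle with a door in the front wall — a room. Outside width 4400 minus two 120 mm walls gives 4160 mm.


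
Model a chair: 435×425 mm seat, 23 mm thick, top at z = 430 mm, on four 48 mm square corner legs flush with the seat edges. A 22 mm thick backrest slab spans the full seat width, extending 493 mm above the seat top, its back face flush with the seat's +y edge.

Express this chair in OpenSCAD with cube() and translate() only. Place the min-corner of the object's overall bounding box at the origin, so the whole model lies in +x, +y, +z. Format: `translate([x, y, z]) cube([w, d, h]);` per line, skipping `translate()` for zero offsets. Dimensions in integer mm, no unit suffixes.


// leg_h = 430 - 23 = 407
translate([0, 0, 407]) cube([435, 425, 23]);
cube([48, 48, 407]);
translate([387, 0, 0]) cube([48, 48, 407]);
translate([0, 377, 0]) cube([48, 48, 407]);
translate([387, 377, 0]) cube([48, 48, 407]);
translate([0, 403, 430]) cube([435, 22, 493]);


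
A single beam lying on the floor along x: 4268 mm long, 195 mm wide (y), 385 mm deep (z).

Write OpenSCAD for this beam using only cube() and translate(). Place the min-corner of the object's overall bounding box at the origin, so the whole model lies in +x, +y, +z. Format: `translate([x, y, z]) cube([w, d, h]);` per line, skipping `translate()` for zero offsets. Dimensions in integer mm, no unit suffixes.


cube([4268, 195, 385]);


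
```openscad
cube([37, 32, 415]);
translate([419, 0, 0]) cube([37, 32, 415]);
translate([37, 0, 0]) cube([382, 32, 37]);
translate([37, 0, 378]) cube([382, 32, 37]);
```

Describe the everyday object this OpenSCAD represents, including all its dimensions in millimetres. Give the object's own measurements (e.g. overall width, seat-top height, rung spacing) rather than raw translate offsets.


A rectangular picture frame lying in the x–z plane (depth along y). The opening is 382 mm wide (x) by 341 mm tall (z), surrounded by a border 37 mm wide on all four sides. The frame is 32 mm deep and is made of two full-height vertical stiles with two horizontal rails fitted between them.


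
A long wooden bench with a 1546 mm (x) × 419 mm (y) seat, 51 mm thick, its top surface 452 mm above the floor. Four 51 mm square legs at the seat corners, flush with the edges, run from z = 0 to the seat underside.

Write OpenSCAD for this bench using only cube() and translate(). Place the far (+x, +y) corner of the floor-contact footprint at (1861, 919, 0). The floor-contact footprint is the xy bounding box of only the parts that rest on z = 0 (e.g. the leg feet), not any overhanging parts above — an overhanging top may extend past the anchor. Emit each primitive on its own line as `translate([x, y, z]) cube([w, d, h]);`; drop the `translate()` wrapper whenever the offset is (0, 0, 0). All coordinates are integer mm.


translate([315, 500, 401]) cube([1546, 419, 51]);
translate([315, 500, 0]) cube([51, 51, 401]);
translate([315, 868, 0]) cube([51, 51, 401]);
translate([1810, 500, 0]) cube([51, 51, 401]);
translate([1810, 868, 0]) cube([51, 51, 401]);


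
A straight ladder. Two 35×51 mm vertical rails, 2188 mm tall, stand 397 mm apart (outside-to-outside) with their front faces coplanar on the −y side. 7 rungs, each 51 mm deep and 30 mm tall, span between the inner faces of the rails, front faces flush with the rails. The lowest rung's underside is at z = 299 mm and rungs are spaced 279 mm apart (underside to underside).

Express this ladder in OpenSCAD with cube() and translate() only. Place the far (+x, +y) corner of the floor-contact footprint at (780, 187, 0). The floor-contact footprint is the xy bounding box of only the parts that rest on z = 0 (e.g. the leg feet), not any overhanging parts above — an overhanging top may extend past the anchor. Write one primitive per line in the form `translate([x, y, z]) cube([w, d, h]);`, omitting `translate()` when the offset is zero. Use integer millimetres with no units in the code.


translate([383, 136, 0]) cube([35, 51, 2188]);
translate([745, 136, 0]) cube([35, 51, 2188]);
translate([418, 136, 299]) cube([327, 51, 30]);
translate([418, 136, 578]) cube([327, 51, 30]);
translate([418, 136, 857]) cube([327, 51, 30]);
translate([418, 136, 1136]) cube([327, 51, 30]);
translate([418, 136, 1415]) cube([327, 51, 30]);
translate([418, 136, 1694]) cube([327, 51, 30]);
translate([418, 136, 1973]) cube([327, 51, 30]);


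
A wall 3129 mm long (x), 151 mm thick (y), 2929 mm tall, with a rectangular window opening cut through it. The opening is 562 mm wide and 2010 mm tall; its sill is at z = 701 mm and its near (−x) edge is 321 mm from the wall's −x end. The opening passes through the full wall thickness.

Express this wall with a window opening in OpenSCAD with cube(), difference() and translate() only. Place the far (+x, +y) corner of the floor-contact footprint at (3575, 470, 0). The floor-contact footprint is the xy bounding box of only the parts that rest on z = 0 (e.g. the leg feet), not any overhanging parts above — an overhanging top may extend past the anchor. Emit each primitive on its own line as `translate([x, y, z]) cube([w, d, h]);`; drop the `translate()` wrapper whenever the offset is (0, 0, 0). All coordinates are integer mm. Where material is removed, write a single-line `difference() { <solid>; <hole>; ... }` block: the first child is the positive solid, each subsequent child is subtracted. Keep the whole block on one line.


difference() { translate([446, 319, 0]) cube([3129, 151, 2929]); translate([767, 319, 701]) cube([562, 151, 2010]); }


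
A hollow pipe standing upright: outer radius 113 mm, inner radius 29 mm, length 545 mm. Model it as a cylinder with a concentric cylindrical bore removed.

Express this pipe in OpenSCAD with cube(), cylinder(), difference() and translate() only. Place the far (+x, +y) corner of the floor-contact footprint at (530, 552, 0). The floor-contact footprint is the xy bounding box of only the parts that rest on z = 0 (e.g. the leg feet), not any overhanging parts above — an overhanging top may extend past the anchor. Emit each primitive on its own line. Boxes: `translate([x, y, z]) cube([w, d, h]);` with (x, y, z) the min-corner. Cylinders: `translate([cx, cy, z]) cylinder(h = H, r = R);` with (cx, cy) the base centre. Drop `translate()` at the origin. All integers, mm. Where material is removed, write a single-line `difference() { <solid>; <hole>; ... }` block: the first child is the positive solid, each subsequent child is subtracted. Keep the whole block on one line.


difference() { translate([417, 439, 0]) cylinder(h = 545, r = 113); translate([417, 439, 0]) cylinder(h = 545, r = 29); }


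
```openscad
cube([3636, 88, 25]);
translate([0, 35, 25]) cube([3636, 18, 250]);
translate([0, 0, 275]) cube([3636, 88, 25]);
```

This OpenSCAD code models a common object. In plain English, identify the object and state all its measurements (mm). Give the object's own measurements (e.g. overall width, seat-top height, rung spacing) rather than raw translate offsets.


An I-beam lying along x, 3636 mm long. Overall section height 300 mm. Two flanges 88 mm wide (y) and 25 mm thick, one on the floor and one at the top; a web 18 mm thick runs between them, centred on the flange width.


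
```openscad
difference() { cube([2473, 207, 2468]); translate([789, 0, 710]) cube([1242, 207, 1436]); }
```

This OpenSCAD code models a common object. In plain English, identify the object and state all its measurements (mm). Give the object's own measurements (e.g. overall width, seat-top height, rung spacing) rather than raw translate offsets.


A wall 2473 mm long (x), 207 mm thick (y), 2468 mm tall, with a rectangular window opening cut through it. The opening is 1242 mm wide and 1436 mm tall; its sill is at z = 710 mm and its near (−x) edge is 789 mm from the wall's −x end. The opening passes through the full wall thickness.


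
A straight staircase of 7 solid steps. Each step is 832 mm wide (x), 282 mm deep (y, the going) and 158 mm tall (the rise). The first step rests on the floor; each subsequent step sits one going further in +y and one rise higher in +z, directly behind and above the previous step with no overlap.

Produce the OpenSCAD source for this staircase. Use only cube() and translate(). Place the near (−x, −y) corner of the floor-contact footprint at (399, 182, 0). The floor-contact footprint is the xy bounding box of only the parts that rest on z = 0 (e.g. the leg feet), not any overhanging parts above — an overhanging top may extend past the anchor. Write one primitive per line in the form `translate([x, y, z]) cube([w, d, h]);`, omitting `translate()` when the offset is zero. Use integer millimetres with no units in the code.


translate([399, 182, 0]) cube([832, 282, 158]);
translate([399, 464, 158]) cube([832, 282, 158]);
translate([399, 746, 316]) cube([832, 282, 158]);
translate([399, 1028, 474]) cube([832, 282, 158]);
translate([399, 1310, 632]) cube([832, 282, 158]);
translate([399, 1592, 790]) cube([832, 282, 158]);
translate([399, 1874, 948]) cube([832, 282, 158]);


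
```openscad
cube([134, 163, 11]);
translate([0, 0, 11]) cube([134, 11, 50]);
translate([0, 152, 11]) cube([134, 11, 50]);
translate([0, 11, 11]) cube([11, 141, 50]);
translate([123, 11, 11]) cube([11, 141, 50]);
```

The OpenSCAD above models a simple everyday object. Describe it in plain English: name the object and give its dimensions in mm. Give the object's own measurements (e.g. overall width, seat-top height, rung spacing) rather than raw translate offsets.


An open-topped rectangular box: outside dimensions 134×163×61 mm, with a uniform wall and base thickness of 11 mm. The base is a full 134×163 slab on the floor; four walls sit on top of the base. The front and back walls (the −y and +y sides) span the full width; the two side walls fit between them.


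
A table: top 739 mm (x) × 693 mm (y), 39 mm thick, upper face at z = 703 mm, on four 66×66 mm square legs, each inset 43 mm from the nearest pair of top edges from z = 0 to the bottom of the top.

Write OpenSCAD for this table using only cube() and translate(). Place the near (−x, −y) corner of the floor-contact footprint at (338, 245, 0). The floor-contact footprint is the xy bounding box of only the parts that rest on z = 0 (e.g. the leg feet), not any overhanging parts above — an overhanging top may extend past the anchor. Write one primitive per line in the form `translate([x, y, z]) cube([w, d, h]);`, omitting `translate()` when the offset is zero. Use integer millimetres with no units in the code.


translate([295, 202, 664]) cube([739, 693, 39]);
translate([338, 245, 0]) cube([66, 66, 664]);
translate([925, 245, 0]) cube([66, 66, 664]);
translate([338, 786, 0]) cube([66, 66, 664]);
translate([925, 786, 0]) cube([66, 66, 664]);


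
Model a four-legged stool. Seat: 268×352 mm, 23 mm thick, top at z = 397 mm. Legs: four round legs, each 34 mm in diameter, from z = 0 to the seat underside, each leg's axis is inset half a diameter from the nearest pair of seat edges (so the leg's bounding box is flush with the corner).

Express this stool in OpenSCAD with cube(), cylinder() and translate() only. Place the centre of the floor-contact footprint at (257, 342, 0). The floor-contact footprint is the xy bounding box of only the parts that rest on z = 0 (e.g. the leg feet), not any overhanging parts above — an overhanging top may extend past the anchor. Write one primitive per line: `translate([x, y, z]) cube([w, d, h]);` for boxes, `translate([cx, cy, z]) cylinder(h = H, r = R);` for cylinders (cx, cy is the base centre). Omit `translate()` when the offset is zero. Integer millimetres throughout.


translate([123, 166, 374]) cube([268, 352, 23]);
translate([140, 183, 0]) cylinder(h = 374, r = 17);
translate([374, 183, 0]) cylinder(h = 374, r = 17);
translate([140, 501, 0]) cylinder(h = 374, r = 17);
translate([374, 501, 0]) cylinder(h = 374, r = 17);


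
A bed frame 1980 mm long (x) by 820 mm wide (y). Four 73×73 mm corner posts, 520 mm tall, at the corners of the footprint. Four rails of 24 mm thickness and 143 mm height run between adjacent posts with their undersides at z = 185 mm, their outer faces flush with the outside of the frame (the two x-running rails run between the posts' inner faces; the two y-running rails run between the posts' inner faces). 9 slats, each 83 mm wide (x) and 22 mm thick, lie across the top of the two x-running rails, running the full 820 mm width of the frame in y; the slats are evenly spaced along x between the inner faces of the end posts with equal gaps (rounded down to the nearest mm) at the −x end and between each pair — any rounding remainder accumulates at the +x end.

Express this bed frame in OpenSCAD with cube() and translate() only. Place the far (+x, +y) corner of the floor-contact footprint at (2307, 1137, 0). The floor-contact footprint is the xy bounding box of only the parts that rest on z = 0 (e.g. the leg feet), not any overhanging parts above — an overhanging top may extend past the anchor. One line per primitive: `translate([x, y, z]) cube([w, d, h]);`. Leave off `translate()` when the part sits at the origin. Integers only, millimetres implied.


translate([327, 317, 0]) cube([73, 73, 520]);
translate([327, 1064, 0]) cube([73, 73, 520]);
translate([2234, 317, 0]) cube([73, 73, 520]);
translate([2234, 1064, 0]) cube([73, 73, 520]);
translate([400, 317, 185]) cube([1834, 24, 143]);
translate([400, 1113, 185]) cube([1834, 24, 143]);
translate([327, 390, 185]) cube([24, 674, 143]);
translate([2283, 390, 185]) cube([24, 674, 143]);
translate([508, 317, 328]) cube([83, 820, 22]);
translate([699, 317, 328]) cube([83, 820, 22]);
translate([890, 317, 328]) cube([83, 820, 22]);
translate([1081, 317, 328]) cube([83, 820, 22]);
translate([1272, 317, 328]) cube([83, 820, 22]);
translate([1463, 317, 328]) cube([83, 820, 22]);
translate([1654, 317, 328]) cube([83, 820, 22]);
translate([1845, 317, 328]) cube([83, 820, 22]);
translate([2036, 317, 328]) cube([83, 820, 22]);


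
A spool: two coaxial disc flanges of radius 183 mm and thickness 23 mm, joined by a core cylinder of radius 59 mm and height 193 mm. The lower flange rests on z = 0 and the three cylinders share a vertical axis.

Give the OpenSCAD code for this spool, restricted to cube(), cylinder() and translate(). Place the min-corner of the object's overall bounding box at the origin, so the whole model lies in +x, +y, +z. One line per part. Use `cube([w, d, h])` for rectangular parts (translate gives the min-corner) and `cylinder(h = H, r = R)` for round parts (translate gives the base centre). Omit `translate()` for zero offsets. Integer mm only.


translate([183, 183, 0]) cylinder(h = 23, r = 183);
translate([183, 183, 23]) cylinder(h = 193, r = 59);
translate([183, 183, 216]) cylinder(h = 23, r = 183);


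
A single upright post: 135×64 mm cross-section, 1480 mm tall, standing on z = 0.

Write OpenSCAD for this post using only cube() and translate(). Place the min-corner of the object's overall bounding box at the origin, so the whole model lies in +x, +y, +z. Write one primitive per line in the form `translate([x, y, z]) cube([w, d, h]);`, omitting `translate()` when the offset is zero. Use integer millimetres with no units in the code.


cube([135, 64, 1480]);


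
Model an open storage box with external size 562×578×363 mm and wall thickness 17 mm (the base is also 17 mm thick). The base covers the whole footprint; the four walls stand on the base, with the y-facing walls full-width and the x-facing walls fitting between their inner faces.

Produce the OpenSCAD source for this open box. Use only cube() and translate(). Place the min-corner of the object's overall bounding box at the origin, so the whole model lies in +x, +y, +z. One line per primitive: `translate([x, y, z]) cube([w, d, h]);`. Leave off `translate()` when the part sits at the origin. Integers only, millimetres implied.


cube([562, 578, 17]);
translate([0, 0, 17]) cube([562, 17, 346]);
translate([0, 561, 17]) cube([562, 17, 346]);
translate([0, 17, 17]) cube([17, 544, 346]);
translate([545, 17, 17]) cube([17, 544, 346]);


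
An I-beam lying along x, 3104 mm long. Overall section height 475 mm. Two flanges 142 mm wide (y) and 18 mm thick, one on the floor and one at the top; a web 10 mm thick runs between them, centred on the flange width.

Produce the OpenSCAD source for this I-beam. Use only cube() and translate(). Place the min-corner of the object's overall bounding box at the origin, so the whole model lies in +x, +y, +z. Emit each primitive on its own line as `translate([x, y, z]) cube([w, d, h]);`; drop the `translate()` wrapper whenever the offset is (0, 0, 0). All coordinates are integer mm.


cube([3104, 142, 18]);
translate([0, 66, 18]) cube([3104, 10, 439]);
translate([0, 0, 457]) cube([3104, 142, 18]);


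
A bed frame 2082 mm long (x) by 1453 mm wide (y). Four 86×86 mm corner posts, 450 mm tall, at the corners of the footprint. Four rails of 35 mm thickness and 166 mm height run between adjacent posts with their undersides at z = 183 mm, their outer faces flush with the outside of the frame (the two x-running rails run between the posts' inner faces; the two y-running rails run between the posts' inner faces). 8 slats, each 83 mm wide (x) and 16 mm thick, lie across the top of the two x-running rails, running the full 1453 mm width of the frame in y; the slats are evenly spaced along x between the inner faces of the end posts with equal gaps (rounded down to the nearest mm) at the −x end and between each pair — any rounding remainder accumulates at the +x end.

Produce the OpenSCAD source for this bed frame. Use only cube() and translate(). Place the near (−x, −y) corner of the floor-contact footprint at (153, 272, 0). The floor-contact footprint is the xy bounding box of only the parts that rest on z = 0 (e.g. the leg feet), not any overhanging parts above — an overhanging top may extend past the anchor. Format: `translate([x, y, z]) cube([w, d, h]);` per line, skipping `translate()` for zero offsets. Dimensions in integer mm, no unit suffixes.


translate([153, 272, 0]) cube([86, 86, 450]);
translate([153, 1639, 0]) cube([86, 86, 450]);
translate([2149, 272, 0]) cube([86, 86, 450]);
translate([2149, 1639, 0]) cube([86, 86, 450]);
translate([239, 272, 183]) cube([1910, 35, 166]);
translate([239, 1690, 183]) cube([1910, 35, 166]);
translate([153, 358, 183]) cube([35, 1281, 166]);
translate([2200, 358, 183]) cube([35, 1281, 166]);
translate([377, 272, 349]) cube([83, 1453, 16]);
translate([598, 272, 349]) cube([83, 1453, 16]);
translate([819, 272, 349]) cube([83, 1453, 16]);
translate([1040, 272, 349]) cube([83, 1453, 16]);
translate([1261, 272, 349]) cube([83, 1453, 16]);
translate([1482, 272, 349]) cube([83, 1453, 16]);
translate([1703, 272, 349]) cube([83, 1453, 16]);
translate([1924, 272, 349]) cube([83, 1453, 16]);


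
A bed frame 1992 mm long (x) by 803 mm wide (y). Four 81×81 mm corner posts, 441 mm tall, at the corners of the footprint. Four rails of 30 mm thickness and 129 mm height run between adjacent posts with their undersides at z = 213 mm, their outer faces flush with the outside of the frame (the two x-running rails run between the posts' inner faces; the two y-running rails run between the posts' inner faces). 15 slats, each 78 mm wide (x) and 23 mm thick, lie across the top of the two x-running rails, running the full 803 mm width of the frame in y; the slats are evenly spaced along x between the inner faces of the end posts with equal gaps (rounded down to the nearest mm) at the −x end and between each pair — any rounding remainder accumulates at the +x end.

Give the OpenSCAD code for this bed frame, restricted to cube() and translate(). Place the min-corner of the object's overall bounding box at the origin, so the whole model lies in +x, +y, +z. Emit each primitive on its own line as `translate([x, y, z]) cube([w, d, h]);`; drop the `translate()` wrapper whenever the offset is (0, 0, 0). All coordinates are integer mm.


cube([81, 81, 441]);
translate([0, 722, 0]) cube([81, 81, 441]);
translate([1911, 0, 0]) cube([81, 81, 441]);
translate([1911, 722, 0]) cube([81, 81, 441]);
translate([81, 0, 213]) cube([1830, 30, 129]);
translate([81, 773, 213]) cube([1830, 30, 129]);
translate([0, 81, 213]) cube([30, 641, 129]);
translate([1962, 81, 213]) cube([30, 641, 129]);
translate([122, 0, 342]) cube([78, 803, 23]);
translate([241, 0, 342]) cube([78, 803, 23]);
translate([360, 0, 342]) cube([78, 803, 23]);
translate([479, 0, 342]) cube([78, 803, 23]);
translate([598, 0, 342]) cube([78, 803, 23]);
translate([717, 0, 342]) cube([78, 803, 23]);
translate([836, 0, 342]) cube([78, 803, 23]);
translate([955, 0, 342]) cube([78, 803, 23]);
translate([1074, 0, 342]) cube([78, 803, 23]);
translate([1193, 0, 342]) cube([78, 803, 23]);
translate([1312, 0, 342]) cube([78, 803, 23]);
translate([1431, 0, 342]) cube([78, 803, 23]);
translate([1550, 0, 342]) cube([78, 803, 23]);
translate([1669, 0, 342]) cube([78, 803, 23]);
translate([1788, 0, 342]) cube([78, 803, 23]);


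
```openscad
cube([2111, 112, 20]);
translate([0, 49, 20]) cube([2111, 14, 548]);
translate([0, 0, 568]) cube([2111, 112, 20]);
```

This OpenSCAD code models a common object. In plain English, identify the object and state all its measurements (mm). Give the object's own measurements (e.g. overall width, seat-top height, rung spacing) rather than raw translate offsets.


An I-beam lying along x, 2111 mm long. Overall section height 588 mm. Two flanges 112 mm wide (y) and 20 mm thick, one on the floor and one at the top; a web 14 mm thick runs between them, centred on the flange width.


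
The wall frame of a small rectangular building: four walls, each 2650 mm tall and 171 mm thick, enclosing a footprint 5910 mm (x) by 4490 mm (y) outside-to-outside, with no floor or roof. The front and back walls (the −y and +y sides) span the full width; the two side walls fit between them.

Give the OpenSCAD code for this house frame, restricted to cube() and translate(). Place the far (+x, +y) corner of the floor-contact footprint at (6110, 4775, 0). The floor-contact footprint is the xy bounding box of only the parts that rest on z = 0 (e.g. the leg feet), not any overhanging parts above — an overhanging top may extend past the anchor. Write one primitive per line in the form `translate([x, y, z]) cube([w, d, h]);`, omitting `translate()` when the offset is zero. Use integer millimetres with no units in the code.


translate([200, 285, 0]) cube([5910, 171, 2650]);
translate([200, 4604, 0]) cube([5910, 171, 2650]);
translate([200, 456, 0]) cube([171, 4148, 2650]);
translate([5939, 456, 0]) cube([171, 4148, 2650]);


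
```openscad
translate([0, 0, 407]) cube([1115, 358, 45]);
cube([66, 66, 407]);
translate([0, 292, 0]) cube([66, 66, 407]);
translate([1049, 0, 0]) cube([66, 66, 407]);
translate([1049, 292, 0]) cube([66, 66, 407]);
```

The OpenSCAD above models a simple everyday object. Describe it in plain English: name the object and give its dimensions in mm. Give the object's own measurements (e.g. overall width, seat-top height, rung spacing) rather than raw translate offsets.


A long wooden bench with a 1115 mm (x) × 358 mm (y) seat, 45 mm thick, its top surface 452 mm above the floor. Four 66 mm square legs at the seat corners, flush with the edges, run from z = 0 to the seat underside.


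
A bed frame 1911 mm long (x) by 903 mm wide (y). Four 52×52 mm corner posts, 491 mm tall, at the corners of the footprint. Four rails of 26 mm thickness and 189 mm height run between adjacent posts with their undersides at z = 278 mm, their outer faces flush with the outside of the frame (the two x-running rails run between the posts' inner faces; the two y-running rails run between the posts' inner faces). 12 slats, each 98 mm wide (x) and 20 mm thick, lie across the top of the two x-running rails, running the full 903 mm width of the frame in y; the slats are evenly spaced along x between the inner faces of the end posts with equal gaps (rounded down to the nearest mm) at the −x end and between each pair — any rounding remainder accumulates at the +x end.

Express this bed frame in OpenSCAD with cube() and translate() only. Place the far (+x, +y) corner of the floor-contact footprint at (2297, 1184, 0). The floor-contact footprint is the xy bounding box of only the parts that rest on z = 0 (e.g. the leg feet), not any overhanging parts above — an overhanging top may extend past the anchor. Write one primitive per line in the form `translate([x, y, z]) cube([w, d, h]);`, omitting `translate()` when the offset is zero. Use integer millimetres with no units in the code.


translate([386, 281, 0]) cube([52, 52, 491]);
translate([386, 1132, 0]) cube([52, 52, 491]);
translate([2245, 281, 0]) cube([52, 52, 491]);
translate([2245, 1132, 0]) cube([52, 52, 491]);
translate([438, 281, 278]) cube([1807, 26, 189]);
translate([438, 1158, 278]) cube([1807, 26, 189]);
translate([386, 333, 278]) cube([26, 799, 189]);
translate([2271, 333, 278]) cube([26, 799, 189]);
translate([486, 281, 467]) cube([98, 903, 20]);
translate([632, 281, 467]) cube([98, 903, 20]);
translate([778, 281, 467]) cube([98, 903, 20]);
translate([924, 281, 467]) cube([98, 903, 20]);
translate([1070, 281, 467]) cube([98, 903, 20]);
translate([1216, 281, 467]) cube([98, 903, 20]);
translate([1362, 281, 467]) cube([98, 903, 20]);
translate([1508, 281, 467]) cube([98, 903, 20]);
translate([1654, 281, 467]) cube([98, 903, 20]);
translate([1800, 281, 467]) cube([98, 903, 20]);
translate([1946, 281, 467]) cube([98, 903, 20]);
translate([2092, 281, 467]) cube([98, 903, 20]);
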